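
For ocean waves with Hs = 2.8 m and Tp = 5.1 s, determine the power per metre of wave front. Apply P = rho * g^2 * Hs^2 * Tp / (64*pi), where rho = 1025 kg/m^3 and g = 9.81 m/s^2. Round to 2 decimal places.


Apply wave power formula:
  g^2 = 9.81^2 = 96.2361
  Hs^2 = 2.8^2 = 7.84
  Numerator = rho * g^2 * Hs^2 * Tp = 1025 * 96.2361 * 7.84 * 5.1 = 3944101.83
  Denominator = 64 * pi = 201.0619
  P = 3944101.83 / 201.0619 = 19616.35 W/m

19616.35


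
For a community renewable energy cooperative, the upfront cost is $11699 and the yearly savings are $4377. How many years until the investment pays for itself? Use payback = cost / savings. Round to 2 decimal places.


Simple payback period = initial cost / annual savings
Payback = 11699 / 4377
Payback = 2.67 years

2.67


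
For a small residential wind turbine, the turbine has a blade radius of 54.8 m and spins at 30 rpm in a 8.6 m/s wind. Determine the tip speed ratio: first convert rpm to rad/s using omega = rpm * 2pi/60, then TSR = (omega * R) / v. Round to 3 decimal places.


Convert rotational speed to rad/s:
  omega = 30 * 2 * pi / 60 = 3.1416 rad/s
Compute tip speed:
  v_tip = omega * R = 3.1416 * 54.8 = 172.159 m/s
Tip speed ratio:
  TSR = v_tip / v_wind = 172.159 / 8.6 = 20.019

20.019


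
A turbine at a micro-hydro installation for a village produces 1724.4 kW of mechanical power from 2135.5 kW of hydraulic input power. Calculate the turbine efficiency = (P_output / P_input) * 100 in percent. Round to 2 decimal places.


Turbine efficiency = (output power / input power) * 100
eta = (1724.4 / 2135.5) * 100
eta = 80.75%

80.75


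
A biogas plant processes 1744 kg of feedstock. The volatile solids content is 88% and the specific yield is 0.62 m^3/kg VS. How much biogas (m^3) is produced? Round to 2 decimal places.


Compute volatile solids:
  VS = mass * VS_fraction = 1744 * 0.88 = 1534.72 kg
Calculate biogas volume:
  Biogas = VS * specific_yield = 1534.72 * 0.62
  Biogas = 951.53 m^3

951.53


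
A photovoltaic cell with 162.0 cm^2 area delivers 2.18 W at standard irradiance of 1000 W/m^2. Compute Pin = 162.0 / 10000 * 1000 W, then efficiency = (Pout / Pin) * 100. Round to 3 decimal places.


First compute the input power:
  Pin = area_cm2 / 10000 * G = 162.0 / 10000 * 1000 = 16.2 W
Then compute efficiency:
  Efficiency = (Pout / Pin) * 100 = (2.18 / 16.2) * 100
  Efficiency = 13.457%

13.457


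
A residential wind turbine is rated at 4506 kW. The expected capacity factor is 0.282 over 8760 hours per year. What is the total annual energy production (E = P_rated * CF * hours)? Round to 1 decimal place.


Annual energy = rated_kW * capacity_factor * hours_per_year
Given: P_rated = 4506 kW, CF = 0.282, hours = 8760
E = 4506 * 0.282 * 8760
E = 11131261.9 kWh

11131261.9


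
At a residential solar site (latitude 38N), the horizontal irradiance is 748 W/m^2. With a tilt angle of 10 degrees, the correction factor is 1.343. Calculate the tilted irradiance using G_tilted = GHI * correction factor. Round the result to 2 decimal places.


Identify the given values:
  GHI = 748 W/m^2, tilt correction factor = 1.343
Apply the formula G_tilted = GHI * factor:
  G_tilted = 748 * 1.343
  G_tilted = 1004.56 W/m^2

1004.56


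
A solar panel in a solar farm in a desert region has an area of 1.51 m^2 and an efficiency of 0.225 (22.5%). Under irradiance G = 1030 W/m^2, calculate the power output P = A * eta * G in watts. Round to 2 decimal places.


Use the solar power formula P = A * eta * G.
Given: A = 1.51 m^2, eta = 0.225, G = 1030 W/m^2
P = 1.51 * 0.225 * 1030
P = 349.94 W

349.94


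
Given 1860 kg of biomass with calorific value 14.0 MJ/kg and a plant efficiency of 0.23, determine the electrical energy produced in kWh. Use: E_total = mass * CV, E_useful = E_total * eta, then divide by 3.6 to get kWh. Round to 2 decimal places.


Total energy = mass * CV = 1860 * 14.0 = 26040.0 MJ
Useful energy = total * eta = 26040.0 * 0.23 = 5989.2 MJ
Convert to kWh: 5989.2 / 3.6
Useful energy = 1663.67 kWh

1663.67


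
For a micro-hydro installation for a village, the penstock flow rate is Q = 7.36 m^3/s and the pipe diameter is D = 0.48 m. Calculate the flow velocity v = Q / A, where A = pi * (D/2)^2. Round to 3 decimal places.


Compute pipe cross-sectional area:
  A = pi * (D/2)^2 = pi * (0.48/2)^2 = 0.181 m^2
Calculate velocity:
  v = Q / A = 7.36 / 0.181
  v = 40.673 m/s

40.673


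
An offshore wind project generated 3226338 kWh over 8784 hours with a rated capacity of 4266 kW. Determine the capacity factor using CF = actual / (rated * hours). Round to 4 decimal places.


Capacity factor = actual output / maximum possible output
Maximum possible = rated * hours = 4266 * 8784 = 37472544 kWh
CF = 3226338 / 37472544
CF = 0.0861

0.0861


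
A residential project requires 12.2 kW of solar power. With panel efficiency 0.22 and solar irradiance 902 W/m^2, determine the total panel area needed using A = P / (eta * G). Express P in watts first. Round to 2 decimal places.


Convert target power to watts: P = 12.2 * 1000 = 12200.0 W
Compute denominator: eta * G = 0.22 * 902 = 198.44
Required area A = P / (eta * G) = 12200.0 / 198.44
A = 61.48 m^2

61.48


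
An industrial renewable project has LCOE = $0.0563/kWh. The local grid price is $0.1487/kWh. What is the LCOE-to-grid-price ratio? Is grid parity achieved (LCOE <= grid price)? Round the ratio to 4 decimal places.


Compare LCOE to grid price:
  LCOE = $0.0563/kWh, Grid price = $0.1487/kWh
  Ratio = LCOE / grid_price = 0.0563 / 0.1487 = 0.3786
  Grid parity achieved (ratio <= 1)? yes

0.3786


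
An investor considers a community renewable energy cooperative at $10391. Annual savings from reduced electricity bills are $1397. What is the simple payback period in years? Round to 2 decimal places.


Simple payback period = initial cost / annual savings
Payback = 10391 / 1397
Payback = 7.44 years

7.44


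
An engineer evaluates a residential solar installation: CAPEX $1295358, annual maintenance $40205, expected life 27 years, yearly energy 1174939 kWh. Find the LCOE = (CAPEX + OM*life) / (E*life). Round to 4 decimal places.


Total cost = CAPEX + OM * lifetime = 1295358 + 40205 * 27 = 1295358 + 1085535 = 2380893
Total generation = annual * lifetime = 1174939 * 27 = 31723353 kWh
LCOE = 2380893 / 31723353
LCOE = 0.0751 $/kWh

0.0751


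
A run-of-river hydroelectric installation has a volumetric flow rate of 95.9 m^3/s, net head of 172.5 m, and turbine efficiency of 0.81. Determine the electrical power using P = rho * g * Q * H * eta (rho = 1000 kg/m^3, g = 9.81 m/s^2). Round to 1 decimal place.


Apply the hydropower formula P = rho * g * Q * H * eta
rho * g = 1000 * 9.81 = 9810.0
P = 9810.0 * 95.9 * 172.5 * 0.81
P = 131450345.8 W

131450345.8


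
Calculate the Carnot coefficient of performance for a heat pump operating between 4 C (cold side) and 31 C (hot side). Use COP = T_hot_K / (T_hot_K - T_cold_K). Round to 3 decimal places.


Convert to Kelvin:
  T_hot = 31 + 273.15 = 304.15 K
  T_cold = 4 + 273.15 = 277.15 K
Apply Carnot COP formula:
  COP = T_hot_K / (T_hot_K - T_cold_K) = 304.15 / 27.0
  COP = 11.265

11.265


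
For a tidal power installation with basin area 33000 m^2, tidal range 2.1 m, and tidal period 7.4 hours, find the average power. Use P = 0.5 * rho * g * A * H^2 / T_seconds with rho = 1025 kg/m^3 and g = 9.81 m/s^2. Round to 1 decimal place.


Convert period to seconds: T = 7.4 * 3600 = 26640.0 s
H^2 = 2.1^2 = 4.41
P = 0.5 * rho * g * A * H^2 / T
P = 0.5 * 1025 * 9.81 * 33000 * 4.41 / 26640.0
P = 27465.1 W

27465.1


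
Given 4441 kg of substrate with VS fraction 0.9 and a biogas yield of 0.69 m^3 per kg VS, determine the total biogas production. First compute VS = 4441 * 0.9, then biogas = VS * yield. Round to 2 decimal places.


Compute volatile solids:
  VS = mass * VS_fraction = 4441 * 0.9 = 3996.9 kg
Calculate biogas volume:
  Biogas = VS * specific_yield = 3996.9 * 0.69
  Biogas = 2757.86 m^3

2757.86


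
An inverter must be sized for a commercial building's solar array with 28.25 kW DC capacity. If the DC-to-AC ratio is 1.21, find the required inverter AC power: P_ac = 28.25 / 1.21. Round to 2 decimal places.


The inverter AC capacity is determined by the DC/AC ratio.
Given: P_dc = 28.25 kW, DC/AC ratio = 1.21
P_ac = P_dc / ratio = 28.25 / 1.21
P_ac = 23.35 kW

23.35


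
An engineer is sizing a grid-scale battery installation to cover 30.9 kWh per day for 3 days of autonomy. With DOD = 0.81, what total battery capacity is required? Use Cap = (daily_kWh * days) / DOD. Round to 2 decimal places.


Total energy needed = daily * days = 30.9 * 3 = 92.7 kWh
Account for depth of discharge:
  Cap = total_energy / DOD = 92.7 / 0.81
  Cap = 114.44 kWh

114.44


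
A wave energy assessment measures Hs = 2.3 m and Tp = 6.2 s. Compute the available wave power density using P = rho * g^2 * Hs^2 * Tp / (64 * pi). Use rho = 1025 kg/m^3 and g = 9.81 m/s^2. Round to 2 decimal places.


Apply wave power formula:
  g^2 = 9.81^2 = 96.2361
  Hs^2 = 2.3^2 = 5.29
  Numerator = rho * g^2 * Hs^2 * Tp = 1025 * 96.2361 * 5.29 * 6.2 = 3235260.4
  Denominator = 64 * pi = 201.0619
  P = 3235260.4 / 201.0619 = 16090.87 W/m

16090.87


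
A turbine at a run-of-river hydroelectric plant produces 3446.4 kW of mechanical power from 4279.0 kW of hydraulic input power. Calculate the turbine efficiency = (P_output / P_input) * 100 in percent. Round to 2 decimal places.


Turbine efficiency = (output power / input power) * 100
eta = (3446.4 / 4279.0) * 100
eta = 80.54%

80.54


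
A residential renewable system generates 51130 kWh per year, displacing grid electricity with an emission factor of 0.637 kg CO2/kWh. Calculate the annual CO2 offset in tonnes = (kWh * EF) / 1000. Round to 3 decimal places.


CO2 offset in kg = generation * emission_factor
CO2 offset = 51130 * 0.637 = 32569.81 kg
Convert to tonnes:
  CO2 offset = 32569.81 / 1000 = 32.570 tonnes

32.570


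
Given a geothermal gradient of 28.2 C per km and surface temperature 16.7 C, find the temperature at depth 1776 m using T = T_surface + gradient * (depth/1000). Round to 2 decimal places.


Convert depth to km: 1776 / 1000 = 1.776 km
Temperature increase = gradient * depth_km = 28.2 * 1.776 = 50.08 C
Temperature at depth = T_surface + delta_T = 16.7 + 50.08
T = 66.78 C

66.78


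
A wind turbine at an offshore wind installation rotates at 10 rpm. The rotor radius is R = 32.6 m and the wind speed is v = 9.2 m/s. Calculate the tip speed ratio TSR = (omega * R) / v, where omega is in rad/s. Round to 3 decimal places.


Convert rotational speed to rad/s:
  omega = 10 * 2 * pi / 60 = 1.0472 rad/s
Compute tip speed:
  v_tip = omega * R = 1.0472 * 32.6 = 34.139 m/s
Tip speed ratio:
  TSR = v_tip / v_wind = 34.139 / 9.2 = 3.711

3.711


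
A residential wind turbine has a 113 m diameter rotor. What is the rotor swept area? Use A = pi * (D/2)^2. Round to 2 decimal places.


Compute the rotor radius:
  r = D / 2 = 113 / 2 = 56.5 m
Calculate swept area:
  A = pi * r^2 = pi * 56.5^2
  A = 10028.75 m^2

10028.75


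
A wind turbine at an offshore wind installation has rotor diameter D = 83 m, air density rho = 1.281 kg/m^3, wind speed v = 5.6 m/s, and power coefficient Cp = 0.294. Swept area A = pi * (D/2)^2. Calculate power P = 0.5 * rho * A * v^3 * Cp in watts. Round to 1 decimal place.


Step 1 -- Compute swept area:
  A = pi * (D/2)^2 = pi * (83/2)^2 = 5410.61 m^2
Step 2 -- Apply wind power equation:
  P = 0.5 * rho * A * v^3 * Cp
  v^3 = 5.6^3 = 175.616
  P = 0.5 * 1.281 * 5410.61 * 175.616 * 0.294
  P = 178927.3 W

178927.3


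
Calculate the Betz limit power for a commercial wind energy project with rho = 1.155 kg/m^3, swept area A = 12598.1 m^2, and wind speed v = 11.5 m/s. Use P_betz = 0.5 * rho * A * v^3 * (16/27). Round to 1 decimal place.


The Betz coefficient Cp_max = 16/27 = 0.5926
v^3 = 11.5^3 = 1520.875
P_betz = 0.5 * rho * A * v^3 * Cp_max
P_betz = 0.5 * 1.155 * 12598.1 * 1520.875 * 0.5926
P_betz = 6557024.1 W

6557024.1


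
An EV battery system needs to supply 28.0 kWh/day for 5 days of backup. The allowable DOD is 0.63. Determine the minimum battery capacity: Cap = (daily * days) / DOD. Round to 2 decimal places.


Total energy needed = daily * days = 28.0 * 5 = 140.0 kWh
Account for depth of discharge:
  Cap = total_energy / DOD = 140.0 / 0.63
  Cap = 222.22 kWh

222.22


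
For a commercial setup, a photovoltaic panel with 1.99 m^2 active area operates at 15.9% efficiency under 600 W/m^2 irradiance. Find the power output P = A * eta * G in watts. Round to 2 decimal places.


Use the solar power formula P = A * eta * G.
Given: A = 1.99 m^2, eta = 0.159, G = 600 W/m^2
P = 1.99 * 0.159 * 600
P = 189.85 W

189.85


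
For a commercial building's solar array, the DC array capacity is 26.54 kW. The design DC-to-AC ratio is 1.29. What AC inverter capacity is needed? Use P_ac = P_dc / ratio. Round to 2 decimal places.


The inverter AC capacity is determined by the DC/AC ratio.
Given: P_dc = 26.54 kW, DC/AC ratio = 1.29
P_ac = P_dc / ratio = 26.54 / 1.29
P_ac = 20.57 kW

20.57


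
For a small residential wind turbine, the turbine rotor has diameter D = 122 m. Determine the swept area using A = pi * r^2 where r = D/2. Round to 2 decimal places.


Compute the rotor radius:
  r = D / 2 = 122 / 2 = 61.0 m
Calculate swept area:
  A = pi * r^2 = pi * 61.0^2
  A = 11689.87 m^2

11689.87


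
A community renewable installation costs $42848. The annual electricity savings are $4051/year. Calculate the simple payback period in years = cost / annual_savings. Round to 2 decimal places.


Simple payback period = initial cost / annual savings
Payback = 42848 / 4051
Payback = 10.58 years

10.58


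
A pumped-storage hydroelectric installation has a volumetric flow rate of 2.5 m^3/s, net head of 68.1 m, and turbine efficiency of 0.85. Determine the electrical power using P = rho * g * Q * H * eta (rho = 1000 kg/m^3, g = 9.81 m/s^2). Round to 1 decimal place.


Apply the hydropower formula P = rho * g * Q * H * eta
rho * g = 1000 * 9.81 = 9810.0
P = 9810.0 * 2.5 * 68.1 * 0.85
P = 1419629.6 W

1419629.6


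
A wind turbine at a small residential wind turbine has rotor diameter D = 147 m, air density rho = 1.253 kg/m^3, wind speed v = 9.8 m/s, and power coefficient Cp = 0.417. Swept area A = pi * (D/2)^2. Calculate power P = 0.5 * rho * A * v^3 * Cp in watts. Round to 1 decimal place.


Step 1 -- Compute swept area:
  A = pi * (D/2)^2 = pi * (147/2)^2 = 16971.67 m^2
Step 2 -- Apply wind power equation:
  P = 0.5 * rho * A * v^3 * Cp
  v^3 = 9.8^3 = 941.192
  P = 0.5 * 1.253 * 16971.67 * 941.192 * 0.417
  P = 4173110.7 W

4173110.7


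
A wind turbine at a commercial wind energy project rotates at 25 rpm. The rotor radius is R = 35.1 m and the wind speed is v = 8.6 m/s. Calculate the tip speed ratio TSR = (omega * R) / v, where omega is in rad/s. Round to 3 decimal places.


Convert rotational speed to rad/s:
  omega = 25 * 2 * pi / 60 = 2.618 rad/s
Compute tip speed:
  v_tip = omega * R = 2.618 * 35.1 = 91.892 m/s
Tip speed ratio:
  TSR = v_tip / v_wind = 91.892 / 8.6 = 10.685

10.685


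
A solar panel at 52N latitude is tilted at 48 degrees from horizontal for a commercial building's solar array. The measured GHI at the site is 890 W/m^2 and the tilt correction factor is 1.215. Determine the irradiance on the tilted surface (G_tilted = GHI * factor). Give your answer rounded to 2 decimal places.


Identify the given values:
  GHI = 890 W/m^2, tilt correction factor = 1.215
Apply the formula G_tilted = GHI * factor:
  G_tilted = 890 * 1.215
  G_tilted = 1081.35 W/m^2

1081.35


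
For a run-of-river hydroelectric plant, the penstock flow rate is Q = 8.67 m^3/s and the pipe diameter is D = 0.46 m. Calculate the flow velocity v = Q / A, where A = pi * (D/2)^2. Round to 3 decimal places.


Compute pipe cross-sectional area:
  A = pi * (D/2)^2 = pi * (0.46/2)^2 = 0.1662 m^2
Calculate velocity:
  v = Q / A = 8.67 / 0.1662
  v = 52.169 m/s

52.169


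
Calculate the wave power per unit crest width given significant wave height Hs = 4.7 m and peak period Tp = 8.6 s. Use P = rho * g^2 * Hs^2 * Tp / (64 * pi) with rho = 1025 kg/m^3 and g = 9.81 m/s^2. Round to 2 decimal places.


Apply wave power formula:
  g^2 = 9.81^2 = 96.2361
  Hs^2 = 4.7^2 = 22.09
  Numerator = rho * g^2 * Hs^2 * Tp = 1025 * 96.2361 * 22.09 * 8.6 = 18739415.78
  Denominator = 64 * pi = 201.0619
  P = 18739415.78 / 201.0619 = 93202.21 W/m

93202.21


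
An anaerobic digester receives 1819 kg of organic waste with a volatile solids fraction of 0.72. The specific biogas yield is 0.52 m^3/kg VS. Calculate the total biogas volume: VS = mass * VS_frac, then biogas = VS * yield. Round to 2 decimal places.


Compute volatile solids:
  VS = mass * VS_fraction = 1819 * 0.72 = 1309.68 kg
Calculate biogas volume:
  Biogas = VS * specific_yield = 1309.68 * 0.52
  Biogas = 681.03 m^3

681.03


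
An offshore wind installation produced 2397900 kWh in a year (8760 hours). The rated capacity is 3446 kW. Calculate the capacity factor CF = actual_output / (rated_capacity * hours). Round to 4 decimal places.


Capacity factor = actual output / maximum possible output
Maximum possible = rated * hours = 3446 * 8760 = 30186960 kWh
CF = 2397900 / 30186960
CF = 0.0794

0.0794


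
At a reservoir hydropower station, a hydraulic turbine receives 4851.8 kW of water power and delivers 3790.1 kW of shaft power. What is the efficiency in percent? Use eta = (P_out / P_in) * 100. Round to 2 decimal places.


Turbine efficiency = (output power / input power) * 100
eta = (3790.1 / 4851.8) * 100
eta = 78.12%

78.12


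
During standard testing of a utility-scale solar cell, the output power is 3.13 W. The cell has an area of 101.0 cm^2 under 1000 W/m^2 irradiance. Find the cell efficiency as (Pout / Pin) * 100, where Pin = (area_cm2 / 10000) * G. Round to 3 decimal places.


First compute the input power:
  Pin = area_cm2 / 10000 * G = 101.0 / 10000 * 1000 = 10.1 W
Then compute efficiency:
  Efficiency = (Pout / Pin) * 100 = (3.13 / 10.1) * 100
  Efficiency = 30.990%

30.990


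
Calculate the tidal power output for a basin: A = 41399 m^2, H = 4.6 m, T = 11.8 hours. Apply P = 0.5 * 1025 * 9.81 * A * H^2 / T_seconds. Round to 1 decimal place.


Convert period to seconds: T = 11.8 * 3600 = 42480.0 s
H^2 = 4.6^2 = 21.16
P = 0.5 * rho * g * A * H^2 / T
P = 0.5 * 1025 * 9.81 * 41399 * 21.16 / 42480.0
P = 103677.3 W

103677.3


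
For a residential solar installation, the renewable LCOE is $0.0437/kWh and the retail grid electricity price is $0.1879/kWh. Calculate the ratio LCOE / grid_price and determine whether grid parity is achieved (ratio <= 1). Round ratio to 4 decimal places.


Compare LCOE to grid price:
  LCOE = $0.0437/kWh, Grid price = $0.1879/kWh
  Ratio = LCOE / grid_price = 0.0437 / 0.1879 = 0.2326
  Grid parity achieved (ratio <= 1)? yes

0.2326


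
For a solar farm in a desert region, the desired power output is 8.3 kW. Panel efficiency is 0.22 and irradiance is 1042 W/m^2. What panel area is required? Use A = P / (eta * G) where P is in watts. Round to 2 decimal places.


Convert target power to watts: P = 8.3 * 1000 = 8300.0 W
Compute denominator: eta * G = 0.22 * 1042 = 229.24
Required area A = P / (eta * G) = 8300.0 / 229.24
A = 36.21 m^2

36.21


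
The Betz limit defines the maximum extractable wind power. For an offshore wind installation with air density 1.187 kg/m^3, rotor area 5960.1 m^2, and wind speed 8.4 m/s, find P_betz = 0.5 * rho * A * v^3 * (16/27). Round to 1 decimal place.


The Betz coefficient Cp_max = 16/27 = 0.5926
v^3 = 8.4^3 = 592.704
P_betz = 0.5 * rho * A * v^3 * Cp_max
P_betz = 0.5 * 1.187 * 5960.1 * 592.704 * 0.5926
P_betz = 1242419.7 W

1242419.7


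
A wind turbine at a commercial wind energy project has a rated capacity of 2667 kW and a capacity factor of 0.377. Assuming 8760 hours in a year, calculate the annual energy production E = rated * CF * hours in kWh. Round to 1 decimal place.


Annual energy = rated_kW * capacity_factor * hours_per_year
Given: P_rated = 2667 kW, CF = 0.377, hours = 8760
E = 2667 * 0.377 * 8760
E = 8807820.8 kWh

8807820.8


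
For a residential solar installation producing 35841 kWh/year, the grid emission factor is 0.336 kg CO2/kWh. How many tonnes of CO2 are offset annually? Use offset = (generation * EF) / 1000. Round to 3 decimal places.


CO2 offset in kg = generation * emission_factor
CO2 offset = 35841 * 0.336 = 12042.58 kg
Convert to tonnes:
  CO2 offset = 12042.58 / 1000 = 12.043 tonnes

12.043


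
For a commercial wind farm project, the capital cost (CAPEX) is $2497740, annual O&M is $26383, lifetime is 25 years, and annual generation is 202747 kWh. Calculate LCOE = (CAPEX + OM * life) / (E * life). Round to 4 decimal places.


Total cost = CAPEX + OM * lifetime = 2497740 + 26383 * 25 = 2497740 + 659575 = 3157315
Total generation = annual * lifetime = 202747 * 25 = 5068675 kWh
LCOE = 3157315 / 5068675
LCOE = 0.6229 $/kWh

0.6229


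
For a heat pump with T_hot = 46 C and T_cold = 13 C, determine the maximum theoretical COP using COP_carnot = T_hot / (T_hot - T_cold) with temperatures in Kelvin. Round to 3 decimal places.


Convert to Kelvin:
  T_hot = 46 + 273.15 = 319.15 K
  T_cold = 13 + 273.15 = 286.15 K
Apply Carnot COP formula:
  COP = T_hot_K / (T_hot_K - T_cold_K) = 319.15 / 33.0
  COP = 9.671

9.671


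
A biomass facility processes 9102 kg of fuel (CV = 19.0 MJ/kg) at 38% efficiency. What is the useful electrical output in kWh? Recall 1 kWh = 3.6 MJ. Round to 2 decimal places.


Total energy = mass * CV = 9102 * 19.0 = 172938.0 MJ
Useful energy = total * eta = 172938.0 * 0.38 = 65716.44 MJ
Convert to kWh: 65716.44 / 3.6
Useful energy = 18254.57 kWh

18254.57


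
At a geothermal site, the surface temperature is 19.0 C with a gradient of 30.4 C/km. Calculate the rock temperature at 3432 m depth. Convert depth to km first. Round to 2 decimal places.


Convert depth to km: 3432 / 1000 = 3.432 km
Temperature increase = gradient * depth_km = 30.4 * 3.432 = 104.33 C
Temperature at depth = T_surface + delta_T = 19.0 + 104.33
T = 123.33 C

123.33


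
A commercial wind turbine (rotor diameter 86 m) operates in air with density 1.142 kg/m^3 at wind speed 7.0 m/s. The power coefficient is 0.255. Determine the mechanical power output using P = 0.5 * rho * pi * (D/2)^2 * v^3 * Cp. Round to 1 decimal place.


Step 1 -- Compute swept area:
  A = pi * (D/2)^2 = pi * (86/2)^2 = 5808.8 m^2
Step 2 -- Apply wind power equation:
  P = 0.5 * rho * A * v^3 * Cp
  v^3 = 7.0^3 = 343.0
  P = 0.5 * 1.142 * 5808.8 * 343.0 * 0.255
  P = 290106.3 W

290106.3


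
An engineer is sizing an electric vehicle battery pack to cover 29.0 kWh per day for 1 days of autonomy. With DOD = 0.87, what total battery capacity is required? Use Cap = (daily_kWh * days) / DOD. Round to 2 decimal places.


Total energy needed = daily * days = 29.0 * 1 = 29.0 kWh
Account for depth of discharge:
  Cap = total_energy / DOD = 29.0 / 0.87
  Cap = 33.33 kWh

33.33


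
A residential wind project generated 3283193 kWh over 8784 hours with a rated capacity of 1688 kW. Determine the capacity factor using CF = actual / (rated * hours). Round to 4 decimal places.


Capacity factor = actual output / maximum possible output
Maximum possible = rated * hours = 1688 * 8784 = 14827392 kWh
CF = 3283193 / 14827392
CF = 0.2214

0.2214


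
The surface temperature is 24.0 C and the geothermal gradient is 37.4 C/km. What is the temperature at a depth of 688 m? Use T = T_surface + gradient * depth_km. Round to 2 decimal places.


Convert depth to km: 688 / 1000 = 0.688 km
Temperature increase = gradient * depth_km = 37.4 * 0.688 = 25.73 C
Temperature at depth = T_surface + delta_T = 24.0 + 25.73
T = 49.73 C

49.73


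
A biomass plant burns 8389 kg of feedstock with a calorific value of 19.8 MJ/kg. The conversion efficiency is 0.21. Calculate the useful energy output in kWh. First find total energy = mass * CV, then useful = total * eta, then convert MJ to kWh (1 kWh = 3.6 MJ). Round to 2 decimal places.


Total energy = mass * CV = 8389 * 19.8 = 166102.2 MJ
Useful energy = total * eta = 166102.2 * 0.21 = 34881.46 MJ
Convert to kWh: 34881.46 / 3.6
Useful energy = 9689.30 kWh

9689.30


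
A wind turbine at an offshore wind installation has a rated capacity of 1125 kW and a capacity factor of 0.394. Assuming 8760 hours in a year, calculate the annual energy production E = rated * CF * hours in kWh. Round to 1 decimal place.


Annual energy = rated_kW * capacity_factor * hours_per_year
Given: P_rated = 1125 kW, CF = 0.394, hours = 8760
E = 1125 * 0.394 * 8760
E = 3882870.0 kWh

3882870.0


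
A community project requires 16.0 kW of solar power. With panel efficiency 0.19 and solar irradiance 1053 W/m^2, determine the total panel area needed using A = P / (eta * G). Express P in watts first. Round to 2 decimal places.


Convert target power to watts: P = 16.0 * 1000 = 16000.0 W
Compute denominator: eta * G = 0.19 * 1053 = 200.07
Required area A = P / (eta * G) = 16000.0 / 200.07
A = 79.97 m^2

79.97


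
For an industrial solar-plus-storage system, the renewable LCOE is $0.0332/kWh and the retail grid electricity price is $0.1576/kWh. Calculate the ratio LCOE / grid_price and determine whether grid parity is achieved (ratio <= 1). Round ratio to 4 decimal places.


Compare LCOE to grid price:
  LCOE = $0.0332/kWh, Grid price = $0.1576/kWh
  Ratio = LCOE / grid_price = 0.0332 / 0.1576 = 0.2107
  Grid parity achieved (ratio <= 1)? yes

0.2107


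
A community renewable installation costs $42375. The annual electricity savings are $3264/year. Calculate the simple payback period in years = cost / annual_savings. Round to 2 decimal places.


Simple payback period = initial cost / annual savings
Payback = 42375 / 3264
Payback = 12.98 years

12.98


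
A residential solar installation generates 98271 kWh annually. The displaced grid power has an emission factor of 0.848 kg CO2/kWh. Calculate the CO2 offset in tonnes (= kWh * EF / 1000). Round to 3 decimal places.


CO2 offset in kg = generation * emission_factor
CO2 offset = 98271 * 0.848 = 83333.81 kg
Convert to tonnes:
  CO2 offset = 83333.81 / 1000 = 83.334 tonnes

83.334


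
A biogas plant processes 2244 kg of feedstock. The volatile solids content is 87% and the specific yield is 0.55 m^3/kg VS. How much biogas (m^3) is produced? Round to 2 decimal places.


Compute volatile solids:
  VS = mass * VS_fraction = 2244 * 0.87 = 1952.28 kg
Calculate biogas volume:
  Biogas = VS * specific_yield = 1952.28 * 0.55
  Biogas = 1073.75 m^3

1073.75


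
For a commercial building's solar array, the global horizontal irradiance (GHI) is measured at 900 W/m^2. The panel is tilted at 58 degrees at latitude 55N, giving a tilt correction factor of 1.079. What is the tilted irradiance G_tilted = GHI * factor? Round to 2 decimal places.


Identify the given values:
  GHI = 900 W/m^2, tilt correction factor = 1.079
Apply the formula G_tilted = GHI * factor:
  G_tilted = 900 * 1.079
  G_tilted = 971.10 W/m^2

971.10


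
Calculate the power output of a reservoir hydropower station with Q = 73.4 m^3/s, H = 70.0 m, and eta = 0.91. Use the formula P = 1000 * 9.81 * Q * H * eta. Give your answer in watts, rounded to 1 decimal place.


Apply the hydropower formula P = rho * g * Q * H * eta
rho * g = 1000 * 9.81 = 9810.0
P = 9810.0 * 73.4 * 70.0 * 0.91
P = 45867439.8 W

45867439.8


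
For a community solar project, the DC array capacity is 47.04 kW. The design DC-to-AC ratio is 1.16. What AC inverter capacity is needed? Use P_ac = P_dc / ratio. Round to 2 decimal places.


The inverter AC capacity is determined by the DC/AC ratio.
Given: P_dc = 47.04 kW, DC/AC ratio = 1.16
P_ac = P_dc / ratio = 47.04 / 1.16
P_ac = 40.55 kW

40.55


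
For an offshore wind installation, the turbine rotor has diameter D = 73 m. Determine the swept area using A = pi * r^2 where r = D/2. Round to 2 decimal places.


Compute the rotor radius:
  r = D / 2 = 73 / 2 = 36.5 m
Calculate swept area:
  A = pi * r^2 = pi * 36.5^2
  A = 4185.39 m^2

4185.39


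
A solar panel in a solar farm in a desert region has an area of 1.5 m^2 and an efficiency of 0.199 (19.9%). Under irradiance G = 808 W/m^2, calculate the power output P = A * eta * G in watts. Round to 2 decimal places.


Use the solar power formula P = A * eta * G.
Given: A = 1.5 m^2, eta = 0.199, G = 808 W/m^2
P = 1.5 * 0.199 * 808
P = 241.19 W

241.19


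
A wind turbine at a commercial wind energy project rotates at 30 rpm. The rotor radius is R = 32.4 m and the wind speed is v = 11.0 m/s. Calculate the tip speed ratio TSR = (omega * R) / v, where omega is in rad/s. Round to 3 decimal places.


Convert rotational speed to rad/s:
  omega = 30 * 2 * pi / 60 = 3.1416 rad/s
Compute tip speed:
  v_tip = omega * R = 3.1416 * 32.4 = 101.788 m/s
Tip speed ratio:
  TSR = v_tip / v_wind = 101.788 / 11.0 = 9.253

9.253


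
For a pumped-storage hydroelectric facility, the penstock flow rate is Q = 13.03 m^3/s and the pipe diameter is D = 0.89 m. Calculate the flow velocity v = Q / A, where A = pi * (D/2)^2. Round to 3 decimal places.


Compute pipe cross-sectional area:
  A = pi * (D/2)^2 = pi * (0.89/2)^2 = 0.6221 m^2
Calculate velocity:
  v = Q / A = 13.03 / 0.6221
  v = 20.945 m/s

20.945


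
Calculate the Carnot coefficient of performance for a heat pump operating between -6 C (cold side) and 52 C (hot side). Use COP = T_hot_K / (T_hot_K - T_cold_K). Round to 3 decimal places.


Convert to Kelvin:
  T_hot = 52 + 273.15 = 325.15 K
  T_cold = -6 + 273.15 = 267.15 K
Apply Carnot COP formula:
  COP = T_hot_K / (T_hot_K - T_cold_K) = 325.15 / 58.0
  COP = 5.606

5.606


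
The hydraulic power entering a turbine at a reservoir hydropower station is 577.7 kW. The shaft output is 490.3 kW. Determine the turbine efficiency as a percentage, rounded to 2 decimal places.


Turbine efficiency = (output power / input power) * 100
eta = (490.3 / 577.7) * 100
eta = 84.87%

84.87


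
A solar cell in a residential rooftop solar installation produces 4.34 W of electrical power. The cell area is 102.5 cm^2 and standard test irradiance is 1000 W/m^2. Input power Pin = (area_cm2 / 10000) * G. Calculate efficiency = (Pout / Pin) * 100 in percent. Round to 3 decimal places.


First compute the input power:
  Pin = area_cm2 / 10000 * G = 102.5 / 10000 * 1000 = 10.25 W
Then compute efficiency:
  Efficiency = (Pout / Pin) * 100 = (4.34 / 10.25) * 100
  Efficiency = 42.341%

42.341


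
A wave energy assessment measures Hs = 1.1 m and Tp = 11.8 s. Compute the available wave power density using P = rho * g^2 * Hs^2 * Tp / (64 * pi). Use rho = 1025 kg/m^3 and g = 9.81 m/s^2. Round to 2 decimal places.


Apply wave power formula:
  g^2 = 9.81^2 = 96.2361
  Hs^2 = 1.1^2 = 1.21
  Numerator = rho * g^2 * Hs^2 * Tp = 1025 * 96.2361 * 1.21 * 11.8 = 1408410.51
  Denominator = 64 * pi = 201.0619
  P = 1408410.51 / 201.0619 = 7004.86 W/m

7004.86


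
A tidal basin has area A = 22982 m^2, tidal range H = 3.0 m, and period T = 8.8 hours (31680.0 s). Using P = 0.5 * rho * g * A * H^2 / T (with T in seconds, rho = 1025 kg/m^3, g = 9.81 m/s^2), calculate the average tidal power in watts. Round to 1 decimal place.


Convert period to seconds: T = 8.8 * 3600 = 31680.0 s
H^2 = 3.0^2 = 9.0
P = 0.5 * rho * g * A * H^2 / T
P = 0.5 * 1025 * 9.81 * 22982 * 9.0 / 31680.0
P = 32825.2 W

32825.2


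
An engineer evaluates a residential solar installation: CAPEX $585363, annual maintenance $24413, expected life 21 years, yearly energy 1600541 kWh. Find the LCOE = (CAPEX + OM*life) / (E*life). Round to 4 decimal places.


Total cost = CAPEX + OM * lifetime = 585363 + 24413 * 21 = 585363 + 512673 = 1098036
Total generation = annual * lifetime = 1600541 * 21 = 33611361 kWh
LCOE = 1098036 / 33611361
LCOE = 0.0327 $/kWh

0.0327


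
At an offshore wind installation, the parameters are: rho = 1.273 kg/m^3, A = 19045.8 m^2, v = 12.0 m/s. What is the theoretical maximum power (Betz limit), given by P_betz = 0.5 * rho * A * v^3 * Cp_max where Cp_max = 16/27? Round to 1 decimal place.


The Betz coefficient Cp_max = 16/27 = 0.5926
v^3 = 12.0^3 = 1728.0
P_betz = 0.5 * rho * A * v^3 * Cp_max
P_betz = 0.5 * 1.273 * 19045.8 * 1728.0 * 0.5926
P_betz = 12413595.3 W

12413595.3


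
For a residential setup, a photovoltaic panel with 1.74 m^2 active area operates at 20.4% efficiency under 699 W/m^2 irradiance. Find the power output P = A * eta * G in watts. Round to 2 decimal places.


Use the solar power formula P = A * eta * G.
Given: A = 1.74 m^2, eta = 0.204, G = 699 W/m^2
P = 1.74 * 0.204 * 699
P = 248.12 W

248.12


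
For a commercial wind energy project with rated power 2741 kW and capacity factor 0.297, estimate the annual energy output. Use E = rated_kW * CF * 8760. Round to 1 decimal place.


Annual energy = rated_kW * capacity_factor * hours_per_year
Given: P_rated = 2741 kW, CF = 0.297, hours = 8760
E = 2741 * 0.297 * 8760
E = 7131314.5 kWh

7131314.5


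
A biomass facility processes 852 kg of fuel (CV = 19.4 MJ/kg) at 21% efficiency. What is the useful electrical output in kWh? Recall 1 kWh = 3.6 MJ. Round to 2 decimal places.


Total energy = mass * CV = 852 * 19.4 = 16528.8 MJ
Useful energy = total * eta = 16528.8 * 0.21 = 3471.05 MJ
Convert to kWh: 3471.05 / 3.6
Useful energy = 964.18 kWh

964.18


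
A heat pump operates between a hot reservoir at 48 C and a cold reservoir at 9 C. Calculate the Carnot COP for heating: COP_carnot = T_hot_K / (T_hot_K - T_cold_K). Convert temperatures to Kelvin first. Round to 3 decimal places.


Convert to Kelvin:
  T_hot = 48 + 273.15 = 321.15 K
  T_cold = 9 + 273.15 = 282.15 K
Apply Carnot COP formula:
  COP = T_hot_K / (T_hot_K - T_cold_K) = 321.15 / 39.0
  COP = 8.235

8.235


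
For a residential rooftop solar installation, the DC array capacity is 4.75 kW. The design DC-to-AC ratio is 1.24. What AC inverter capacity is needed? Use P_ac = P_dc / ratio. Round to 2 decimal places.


The inverter AC capacity is determined by the DC/AC ratio.
Given: P_dc = 4.75 kW, DC/AC ratio = 1.24
P_ac = P_dc / ratio = 4.75 / 1.24
P_ac = 3.83 kW

3.83


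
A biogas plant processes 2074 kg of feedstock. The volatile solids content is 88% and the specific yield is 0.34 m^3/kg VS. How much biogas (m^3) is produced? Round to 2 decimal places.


Compute volatile solids:
  VS = mass * VS_fraction = 2074 * 0.88 = 1825.12 kg
Calculate biogas volume:
  Biogas = VS * specific_yield = 1825.12 * 0.34
  Biogas = 620.54 m^3

620.54


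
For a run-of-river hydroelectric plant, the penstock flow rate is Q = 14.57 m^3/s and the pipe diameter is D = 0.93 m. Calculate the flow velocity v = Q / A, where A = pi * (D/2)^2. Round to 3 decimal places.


Compute pipe cross-sectional area:
  A = pi * (D/2)^2 = pi * (0.93/2)^2 = 0.6793 m^2
Calculate velocity:
  v = Q / A = 14.57 / 0.6793
  v = 21.449 m/s

21.449


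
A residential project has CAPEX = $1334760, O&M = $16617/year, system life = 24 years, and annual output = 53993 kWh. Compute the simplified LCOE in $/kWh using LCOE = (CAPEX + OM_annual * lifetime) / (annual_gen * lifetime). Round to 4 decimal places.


Total cost = CAPEX + OM * lifetime = 1334760 + 16617 * 24 = 1334760 + 398808 = 1733568
Total generation = annual * lifetime = 53993 * 24 = 1295832 kWh
LCOE = 1733568 / 1295832
LCOE = 1.3378 $/kWh

1.3378


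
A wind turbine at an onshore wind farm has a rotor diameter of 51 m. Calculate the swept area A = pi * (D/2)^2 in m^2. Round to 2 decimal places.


Compute the rotor radius:
  r = D / 2 = 51 / 2 = 25.5 m
Calculate swept area:
  A = pi * r^2 = pi * 25.5^2
  A = 2042.82 m^2

2042.82


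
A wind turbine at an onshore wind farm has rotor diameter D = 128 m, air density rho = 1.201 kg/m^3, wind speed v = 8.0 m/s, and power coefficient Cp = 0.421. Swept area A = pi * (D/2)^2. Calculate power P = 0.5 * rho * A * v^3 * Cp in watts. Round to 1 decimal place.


Step 1 -- Compute swept area:
  A = pi * (D/2)^2 = pi * (128/2)^2 = 12867.96 m^2
Step 2 -- Apply wind power equation:
  P = 0.5 * rho * A * v^3 * Cp
  v^3 = 8.0^3 = 512.0
  P = 0.5 * 1.201 * 12867.96 * 512.0 * 0.421
  P = 1665616.0 W

1665616.0


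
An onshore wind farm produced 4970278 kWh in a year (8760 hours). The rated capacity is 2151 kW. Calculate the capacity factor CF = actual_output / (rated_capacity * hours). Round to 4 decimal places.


Capacity factor = actual output / maximum possible output
Maximum possible = rated * hours = 2151 * 8760 = 18842760 kWh
CF = 4970278 / 18842760
CF = 0.2638

0.2638


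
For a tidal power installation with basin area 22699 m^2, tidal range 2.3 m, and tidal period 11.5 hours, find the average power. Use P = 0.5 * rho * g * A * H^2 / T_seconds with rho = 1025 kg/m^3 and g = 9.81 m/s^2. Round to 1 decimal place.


Convert period to seconds: T = 11.5 * 3600 = 41400.0 s
H^2 = 2.3^2 = 5.29
P = 0.5 * rho * g * A * H^2 / T
P = 0.5 * 1025 * 9.81 * 22699 * 5.29 / 41400.0
P = 14582.3 W

14582.3


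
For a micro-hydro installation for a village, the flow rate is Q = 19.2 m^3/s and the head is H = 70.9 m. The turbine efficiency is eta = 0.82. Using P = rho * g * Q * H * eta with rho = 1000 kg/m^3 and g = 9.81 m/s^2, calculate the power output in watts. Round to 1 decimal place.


Apply the hydropower formula P = rho * g * Q * H * eta
rho * g = 1000 * 9.81 = 9810.0
P = 9810.0 * 19.2 * 70.9 * 0.82
P = 10950408.6 W

10950408.6


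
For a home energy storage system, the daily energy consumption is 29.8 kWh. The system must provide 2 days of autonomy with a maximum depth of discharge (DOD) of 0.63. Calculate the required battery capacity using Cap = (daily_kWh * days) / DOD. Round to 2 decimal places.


Total energy needed = daily * days = 29.8 * 2 = 59.6 kWh
Account for depth of discharge:
  Cap = total_energy / DOD = 59.6 / 0.63
  Cap = 94.60 kWh

94.60


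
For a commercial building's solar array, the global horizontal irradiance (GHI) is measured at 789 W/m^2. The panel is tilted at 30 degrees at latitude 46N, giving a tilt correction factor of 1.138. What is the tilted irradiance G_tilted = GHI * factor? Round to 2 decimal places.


Identify the given values:
  GHI = 789 W/m^2, tilt correction factor = 1.138
Apply the formula G_tilted = GHI * factor:
  G_tilted = 789 * 1.138
  G_tilted = 897.88 W/m^2

897.88


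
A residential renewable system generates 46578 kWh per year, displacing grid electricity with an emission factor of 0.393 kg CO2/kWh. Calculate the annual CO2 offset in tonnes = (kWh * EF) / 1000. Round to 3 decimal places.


CO2 offset in kg = generation * emission_factor
CO2 offset = 46578 * 0.393 = 18305.15 kg
Convert to tonnes:
  CO2 offset = 18305.15 / 1000 = 18.305 tonnes

18.305


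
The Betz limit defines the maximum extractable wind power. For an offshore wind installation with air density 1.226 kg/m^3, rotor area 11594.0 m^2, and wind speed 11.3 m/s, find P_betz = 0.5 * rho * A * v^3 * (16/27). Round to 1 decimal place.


The Betz coefficient Cp_max = 16/27 = 0.5926
v^3 = 11.3^3 = 1442.897
P_betz = 0.5 * rho * A * v^3 * Cp_max
P_betz = 0.5 * 1.226 * 11594.0 * 1442.897 * 0.5926
P_betz = 6076945.2 W

6076945.2


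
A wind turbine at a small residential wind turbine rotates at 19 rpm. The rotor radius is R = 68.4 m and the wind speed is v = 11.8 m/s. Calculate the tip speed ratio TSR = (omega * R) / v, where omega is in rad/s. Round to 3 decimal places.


Convert rotational speed to rad/s:
  omega = 19 * 2 * pi / 60 = 1.9897 rad/s
Compute tip speed:
  v_tip = omega * R = 1.9897 * 68.4 = 136.094 m/s
Tip speed ratio:
  TSR = v_tip / v_wind = 136.094 / 11.8 = 11.533

11.533


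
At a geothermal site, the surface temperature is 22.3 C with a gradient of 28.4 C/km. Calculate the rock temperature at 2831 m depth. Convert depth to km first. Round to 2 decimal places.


Convert depth to km: 2831 / 1000 = 2.831 km
Temperature increase = gradient * depth_km = 28.4 * 2.831 = 80.4 C
Temperature at depth = T_surface + delta_T = 22.3 + 80.4
T = 102.70 C

102.70
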